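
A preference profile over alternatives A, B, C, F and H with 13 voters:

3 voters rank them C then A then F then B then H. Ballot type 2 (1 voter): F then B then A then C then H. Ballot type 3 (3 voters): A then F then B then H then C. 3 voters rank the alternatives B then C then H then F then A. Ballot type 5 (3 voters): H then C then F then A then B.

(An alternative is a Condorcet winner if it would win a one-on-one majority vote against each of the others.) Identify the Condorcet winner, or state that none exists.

Check each pair by majority over 13 ballots:
A–B: A 9–4.
A vs C: C wins 9–4.
A vs F: F wins 7–6.
A vs H: A, 7–6.
B vs C: B wins 7–6.
B–F: F 10–3.
B vs H: B wins 10–3.
C vs F: C, 9–4.
C vs H: C wins 7–6.
F vs H: F, 7–6.
Every alternative loses at least once (A loses to C; B loses to A; C loses to B; F loses to C; H loses to A). The majority relation contains the cycle A > B > C > A, so there is no Condorcet winner.

none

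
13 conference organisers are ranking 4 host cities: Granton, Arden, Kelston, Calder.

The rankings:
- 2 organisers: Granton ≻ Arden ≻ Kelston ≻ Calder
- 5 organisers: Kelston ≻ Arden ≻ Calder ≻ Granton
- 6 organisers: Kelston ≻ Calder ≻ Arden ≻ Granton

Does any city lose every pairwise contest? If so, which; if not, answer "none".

Granton

Head-to-head results (13 organisers):
Granton vs Arden: Granton preferred on 2 ballots; Arden wins 11–2.
Granton–Kelston: Kelston 11–2.
Granton vs Calder: Calder wins 11–2.
Arden vs Kelston: Kelston, 11–2.
Arden vs Calder: 7 to 6, Arden.
Kelston vs Calder: Kelston, 13–0.
Only Granton has no wins; Granton is the Condorcet loser.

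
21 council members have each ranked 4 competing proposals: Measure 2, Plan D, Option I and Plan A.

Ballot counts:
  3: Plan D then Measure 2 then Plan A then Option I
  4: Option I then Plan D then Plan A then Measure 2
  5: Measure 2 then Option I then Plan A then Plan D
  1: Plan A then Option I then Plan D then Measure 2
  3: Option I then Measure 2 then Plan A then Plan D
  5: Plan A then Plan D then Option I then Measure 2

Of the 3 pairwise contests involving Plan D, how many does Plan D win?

Plan D against each rival (21 council members):
Plan D–Measure 2: Plan D 13–8.
Plan D vs Option I: Option I wins 13–8.
Plan D vs Plan A: 3+4 = 7 for Plan D, 14 for Plan A — Plan A by 14–7.
Plan D beats Measure 2; loses to Option I, Plan A — 1 pairwise win.

1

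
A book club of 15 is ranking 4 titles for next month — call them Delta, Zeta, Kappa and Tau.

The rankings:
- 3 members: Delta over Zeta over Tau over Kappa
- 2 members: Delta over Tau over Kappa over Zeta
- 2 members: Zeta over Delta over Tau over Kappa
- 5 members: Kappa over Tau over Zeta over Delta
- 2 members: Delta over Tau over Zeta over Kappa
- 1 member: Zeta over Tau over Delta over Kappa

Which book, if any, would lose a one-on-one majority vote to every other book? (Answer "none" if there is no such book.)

Pairwise majorities:
Delta vs Zeta: 3+2+2 = 7 for Delta, 8 for Zeta — Zeta by 8–7.
Delta vs Kappa: 10 to 5, Delta.
Delta vs Tau: Delta, 9–6.
Zeta vs Kappa: 8 to 7, Zeta.
Zeta vs Tau: Zeta is ranked higher on 3+2+1 = 6 ballots, Tau on 9. Tau wins 9–6.
Kappa–Tau: Tau 10–5.
Only Kappa has no wins; Kappa is the Condorcet loser.

Kappa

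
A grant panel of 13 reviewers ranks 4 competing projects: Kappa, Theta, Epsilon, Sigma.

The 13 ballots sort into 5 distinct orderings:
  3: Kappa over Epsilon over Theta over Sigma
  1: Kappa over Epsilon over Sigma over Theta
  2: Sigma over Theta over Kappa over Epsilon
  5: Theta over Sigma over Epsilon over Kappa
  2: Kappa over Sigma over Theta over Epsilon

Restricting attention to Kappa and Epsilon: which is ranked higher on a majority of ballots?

Kappa

Ballots ranking Kappa above Epsilon: 3 + 1 + 2 + 2 = 8.
Ballots ranking Epsilon above Kappa: 13 − 8 = 5.
Kappa wins the head-to-head 8–5.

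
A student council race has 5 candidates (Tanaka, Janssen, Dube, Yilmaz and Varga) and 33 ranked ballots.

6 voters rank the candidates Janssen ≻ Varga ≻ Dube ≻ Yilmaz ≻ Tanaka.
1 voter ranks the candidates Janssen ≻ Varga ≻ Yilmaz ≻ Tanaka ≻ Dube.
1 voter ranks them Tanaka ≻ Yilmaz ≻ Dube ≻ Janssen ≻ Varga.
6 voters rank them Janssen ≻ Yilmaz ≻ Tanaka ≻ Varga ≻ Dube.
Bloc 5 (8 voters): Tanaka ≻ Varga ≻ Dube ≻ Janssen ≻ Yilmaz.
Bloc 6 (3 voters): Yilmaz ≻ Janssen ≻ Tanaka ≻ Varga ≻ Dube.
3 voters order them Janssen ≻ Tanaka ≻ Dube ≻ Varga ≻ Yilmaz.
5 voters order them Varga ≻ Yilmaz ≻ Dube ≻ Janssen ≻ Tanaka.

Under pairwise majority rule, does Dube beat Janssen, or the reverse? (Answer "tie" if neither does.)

Ballots ranking Dube above Janssen: 1 + 8 + 5 = 14.
Ballots ranking Janssen above Dube: 33 − 14 = 19.
Janssen wins the head-to-head 19–14.

Janssen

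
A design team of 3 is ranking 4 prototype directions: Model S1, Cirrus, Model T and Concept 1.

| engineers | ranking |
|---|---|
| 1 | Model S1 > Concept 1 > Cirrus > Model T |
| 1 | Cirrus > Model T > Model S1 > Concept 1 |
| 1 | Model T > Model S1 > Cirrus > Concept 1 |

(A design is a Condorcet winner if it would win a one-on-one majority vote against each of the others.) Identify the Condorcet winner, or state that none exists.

Pairwise majorities:
Model S1 vs Cirrus: Model S1, 2–1.
Model S1 vs Model T: 1 to 2, Model T.
Model S1 vs Concept 1: Model S1, 3–0.
Cirrus vs Model T: Cirrus is ranked higher on 1+1 = 2 ballots, Model T on 1. Cirrus wins 2–1.
Cirrus vs Concept 1: Cirrus wins 2–1.
Model T vs Concept 1: Model T, 2–1.
No design is unbeaten: Model S1 loses to Model T; Cirrus loses to Model S1; Model T loses to Cirrus; Concept 1 loses to Model S1. In particular Model S1 > Cirrus > Model T > Model S1 is a majority cycle — no Condorcet winner exists.

none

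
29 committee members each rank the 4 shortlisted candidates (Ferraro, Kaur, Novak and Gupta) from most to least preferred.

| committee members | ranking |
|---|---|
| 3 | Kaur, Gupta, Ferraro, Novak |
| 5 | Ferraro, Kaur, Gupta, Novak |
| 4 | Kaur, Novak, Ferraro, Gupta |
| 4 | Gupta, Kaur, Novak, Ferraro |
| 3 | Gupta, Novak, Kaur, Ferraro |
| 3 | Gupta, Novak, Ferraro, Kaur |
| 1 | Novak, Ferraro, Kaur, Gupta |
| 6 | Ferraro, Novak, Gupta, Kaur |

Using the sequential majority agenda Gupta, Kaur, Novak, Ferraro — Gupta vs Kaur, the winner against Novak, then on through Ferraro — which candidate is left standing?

Round 1: Gupta vs Kaur — 16–13, Gupta advances.
Round 2: Gupta vs Novak — 18–11, Gupta advances.
Round 3: Gupta vs Ferraro — 13–16, Ferraro advances.
The agenda winner is Ferraro.

Ferraro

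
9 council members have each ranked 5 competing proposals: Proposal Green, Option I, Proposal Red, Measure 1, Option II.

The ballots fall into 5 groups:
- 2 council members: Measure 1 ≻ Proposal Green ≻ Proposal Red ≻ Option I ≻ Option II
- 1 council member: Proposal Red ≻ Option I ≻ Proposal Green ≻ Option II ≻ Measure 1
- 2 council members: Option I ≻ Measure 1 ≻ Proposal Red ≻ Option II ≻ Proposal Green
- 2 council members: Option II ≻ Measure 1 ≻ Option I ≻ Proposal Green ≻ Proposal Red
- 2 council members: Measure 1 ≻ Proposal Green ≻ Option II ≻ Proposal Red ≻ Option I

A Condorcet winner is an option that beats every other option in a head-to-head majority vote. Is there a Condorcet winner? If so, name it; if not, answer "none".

Head-to-head results (9 council members):
Proposal Green vs Option I: 4 to 5, Option I.
Proposal Green vs Proposal Red: Proposal Green wins 6–3.
Proposal Green vs Measure 1: Proposal Green preferred on 1 ballot; Measure 1 wins 8–1.
Proposal Green vs Option II: Proposal Green wins 5–4.
Option I vs Proposal Red: Proposal Red wins 5–4.
Option I vs Measure 1: Option I is ranked higher on 1+2 = 3 ballots, Measure 1 on 6. Measure 1 wins 6–3.
Option I vs Option II: 2+1+2 = 5 for Option I, 4 for Option II — Option I by 5–4.
Proposal Red vs Measure 1: Measure 1, 8–1.
Proposal Red vs Option II: 5 to 4, Proposal Red.
Measure 1 vs Option II: Measure 1 wins 6–3.
Measure 1 defeats every rival head-to-head and is the Condorcet winner.

Measure 1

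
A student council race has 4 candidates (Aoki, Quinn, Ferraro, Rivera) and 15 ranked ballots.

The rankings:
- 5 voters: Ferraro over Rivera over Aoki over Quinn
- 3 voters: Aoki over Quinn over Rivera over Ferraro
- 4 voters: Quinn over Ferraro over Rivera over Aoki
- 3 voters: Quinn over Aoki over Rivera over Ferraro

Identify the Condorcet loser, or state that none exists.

Pairwise majorities:
Aoki vs Quinn: 8 to 7, Aoki.
Aoki vs Ferraro: 6 to 9, Ferraro.
Aoki vs Rivera: 6 to 9, Rivera.
Quinn vs Ferraro: Quinn, 10–5.
Quinn vs Rivera: Quinn wins 10–5.
Ferraro vs Rivera: 9 to 6, Ferraro.
No candidate is winless: Aoki beats Quinn; Quinn beats Ferraro; Ferraro beats Aoki; Rivera beats Aoki. There is no Condorcet loser.

none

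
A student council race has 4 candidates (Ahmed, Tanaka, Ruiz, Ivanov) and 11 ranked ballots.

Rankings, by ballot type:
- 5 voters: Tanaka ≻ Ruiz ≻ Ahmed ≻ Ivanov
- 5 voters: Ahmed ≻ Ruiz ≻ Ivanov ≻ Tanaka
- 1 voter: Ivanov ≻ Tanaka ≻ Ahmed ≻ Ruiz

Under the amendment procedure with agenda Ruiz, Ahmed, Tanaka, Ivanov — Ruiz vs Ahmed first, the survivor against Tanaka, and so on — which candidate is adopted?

Round 1: Ruiz vs Ahmed — 5–6, Ahmed advances.
Round 2: Ahmed vs Tanaka — 5–6, Tanaka advances.
Round 3: Tanaka vs Ivanov — 5–6, Ivanov advances.
Ivanov survives the agenda.

Ivanov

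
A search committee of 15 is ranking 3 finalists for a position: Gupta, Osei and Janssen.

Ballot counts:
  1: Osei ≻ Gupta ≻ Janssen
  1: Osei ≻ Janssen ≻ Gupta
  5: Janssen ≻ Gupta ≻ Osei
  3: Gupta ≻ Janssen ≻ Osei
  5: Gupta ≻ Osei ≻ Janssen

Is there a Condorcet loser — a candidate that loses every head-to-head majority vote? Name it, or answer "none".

Osei

Head-to-head results (15 committee members):
Gupta vs Osei: Gupta preferred on 5+3+5 = 13 ballots; Gupta wins 13–2.
Gupta vs Janssen: 1+3+5 = 9 for Gupta, 6 for Janssen — Gupta by 9–6.
Osei vs Janssen: Osei is ranked higher on 1+1+5 = 7 ballots, Janssen on 8. Janssen wins 8–7.
Osei loses to every other candidate — it is the Condorcet loser.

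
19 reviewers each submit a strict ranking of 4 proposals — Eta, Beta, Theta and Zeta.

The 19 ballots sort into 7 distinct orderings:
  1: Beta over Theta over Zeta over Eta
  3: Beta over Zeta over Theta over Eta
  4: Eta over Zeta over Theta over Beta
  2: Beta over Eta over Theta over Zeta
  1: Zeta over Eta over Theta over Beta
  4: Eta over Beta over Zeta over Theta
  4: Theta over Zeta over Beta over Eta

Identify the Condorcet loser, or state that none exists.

Theta

Head-to-head results (19 reviewers):
Eta vs Beta: Beta, 10–9.
Eta vs Theta: 11 to 8, Eta.
Eta vs Zeta: Eta is ranked higher on 4+2+4 = 10 ballots, Zeta on 9. Eta wins 10–9.
Beta vs Theta: Beta preferred on 1+3+2+4 = 10 ballots; Beta wins 10–9.
Beta vs Zeta: 1+3+2+4 = 10 for Beta, 9 for Zeta — Beta by 10–9.
Theta vs Zeta: Theta is ranked higher on 1+2+4 = 7 ballots, Zeta on 12. Zeta wins 12–7.
Theta is beaten in every head-to-head and is the Condorcet loser.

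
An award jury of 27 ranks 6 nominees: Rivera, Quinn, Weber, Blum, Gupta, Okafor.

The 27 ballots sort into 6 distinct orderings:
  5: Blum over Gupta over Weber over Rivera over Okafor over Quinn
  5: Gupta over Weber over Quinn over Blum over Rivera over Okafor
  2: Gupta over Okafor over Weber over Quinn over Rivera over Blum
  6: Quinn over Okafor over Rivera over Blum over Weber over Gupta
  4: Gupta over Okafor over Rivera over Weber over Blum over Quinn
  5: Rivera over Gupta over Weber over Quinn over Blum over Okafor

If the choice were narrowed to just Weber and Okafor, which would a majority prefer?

Weber

Ballots ranking Weber above Okafor: 5 + 5 + 5 = 15.
Ballots ranking Okafor above Weber: 27 − 15 = 12.
Weber wins the head-to-head 15–12.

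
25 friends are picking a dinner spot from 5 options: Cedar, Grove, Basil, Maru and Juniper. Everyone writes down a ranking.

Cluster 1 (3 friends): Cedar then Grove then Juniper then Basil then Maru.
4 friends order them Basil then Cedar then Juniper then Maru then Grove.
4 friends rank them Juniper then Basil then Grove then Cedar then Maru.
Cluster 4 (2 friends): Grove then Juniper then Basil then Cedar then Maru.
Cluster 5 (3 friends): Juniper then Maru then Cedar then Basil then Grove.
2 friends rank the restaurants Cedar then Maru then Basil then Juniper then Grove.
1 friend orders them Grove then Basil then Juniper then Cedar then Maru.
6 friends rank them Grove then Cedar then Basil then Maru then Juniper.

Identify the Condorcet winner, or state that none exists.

none

Check each pair by majority over 25 ballots:
Cedar vs Grove: Grove wins 13–12.
Cedar vs Basil: Cedar wins 14–11.
Cedar vs Maru: Cedar wins 22–3.
Cedar–Juniper: Cedar 15–10.
Grove vs Basil: Basil, 13–12.
Grove–Maru: Grove 16–9.
Grove vs Juniper: Juniper wins 13–12.
Basil vs Maru: Basil, 20–5.
Basil vs Juniper: Basil wins 13–12.
Maru vs Juniper: Juniper, 17–8.
Each restaurant drops at least one matchup (Cedar loses to Grove; Grove loses to Basil; Basil loses to Cedar; Maru loses to Cedar; Juniper loses to Cedar); the cycle Cedar → Basil → Grove → Cedar rules out a Condorcet winner.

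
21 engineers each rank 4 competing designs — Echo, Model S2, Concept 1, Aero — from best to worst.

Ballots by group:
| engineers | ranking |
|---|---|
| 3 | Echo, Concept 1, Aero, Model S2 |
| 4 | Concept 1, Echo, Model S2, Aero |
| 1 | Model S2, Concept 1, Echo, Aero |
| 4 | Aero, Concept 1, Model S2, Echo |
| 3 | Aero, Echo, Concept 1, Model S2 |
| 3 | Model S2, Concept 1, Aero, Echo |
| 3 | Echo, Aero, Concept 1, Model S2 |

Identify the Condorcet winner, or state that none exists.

Pairwise majorities:
Echo vs Model S2: Echo is ranked higher on 3+4+3+3 = 13 ballots, Model S2 on 8. Echo wins 13–8.
Echo vs Concept 1: 9 to 12, Concept 1.
Echo vs Aero: 3+4+1+3 = 11 for Echo, 10 for Aero — Echo by 11–10.
Model S2 vs Concept 1: 4 to 17, Concept 1.
Model S2 vs Aero: Model S2 is ranked higher on 4+1+3 = 8 ballots, Aero on 13. Aero wins 13–8.
Concept 1 vs Aero: Concept 1 is ranked higher on 3+4+1+3 = 11 ballots, Aero on 10. Concept 1 wins 11–10.
Concept 1 wins every pairwise contest, so Concept 1 is the Condorcet winner.

Concept 1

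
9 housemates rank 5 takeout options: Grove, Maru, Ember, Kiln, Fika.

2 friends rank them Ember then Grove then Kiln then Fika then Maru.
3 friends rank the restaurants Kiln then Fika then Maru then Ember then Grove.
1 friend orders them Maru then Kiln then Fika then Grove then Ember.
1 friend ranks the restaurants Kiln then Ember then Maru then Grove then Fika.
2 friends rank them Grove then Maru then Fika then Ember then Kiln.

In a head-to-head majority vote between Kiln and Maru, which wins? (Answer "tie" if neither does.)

Ballots ranking Kiln above Maru: 2 + 3 + 1 = 6.
Ballots ranking Maru above Kiln: 9 − 6 = 3.
Kiln wins the head-to-head 6–3.

Kiln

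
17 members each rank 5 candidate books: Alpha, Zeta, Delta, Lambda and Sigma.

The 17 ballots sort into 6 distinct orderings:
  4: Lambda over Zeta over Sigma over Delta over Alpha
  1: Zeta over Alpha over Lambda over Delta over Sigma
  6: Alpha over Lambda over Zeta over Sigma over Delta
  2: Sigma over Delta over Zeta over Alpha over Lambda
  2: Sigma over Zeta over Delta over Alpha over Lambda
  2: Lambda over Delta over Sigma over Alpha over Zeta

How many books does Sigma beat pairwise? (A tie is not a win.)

Sigma against each rival (17 members):
Sigma vs Alpha: Sigma wins 10–7.
Sigma vs Zeta: Zeta, 11–6.
Sigma vs Delta: 14 to 3, Sigma.
Sigma–Lambda: Lambda 13–4.
Sigma beats Alpha, Delta; loses to Zeta, Lambda — 2 pairwise wins.

2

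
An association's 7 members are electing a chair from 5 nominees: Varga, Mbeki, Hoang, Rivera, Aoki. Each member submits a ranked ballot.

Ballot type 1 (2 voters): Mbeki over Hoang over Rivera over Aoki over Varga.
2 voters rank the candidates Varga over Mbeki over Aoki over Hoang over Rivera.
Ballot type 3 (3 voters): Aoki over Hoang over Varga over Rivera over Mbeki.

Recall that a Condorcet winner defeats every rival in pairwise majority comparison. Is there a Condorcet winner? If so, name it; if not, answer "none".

Pairwise majorities:
Varga vs Mbeki: Varga wins 5–2.
Varga vs Hoang: Hoang, 5–2.
Varga vs Rivera: Varga, 5–2.
Varga vs Aoki: Aoki wins 5–2.
Mbeki vs Hoang: Mbeki wins 4–3.
Mbeki vs Rivera: Mbeki, 4–3.
Mbeki vs Aoki: Mbeki wins 4–3.
Hoang–Rivera: Hoang 7–0.
Hoang vs Aoki: Aoki, 5–2.
Rivera vs Aoki: Aoki, 5–2.
Every candidate loses at least once (Varga loses to Hoang; Mbeki loses to Varga; Hoang loses to Mbeki; Rivera loses to Varga; Aoki loses to Mbeki). The majority relation contains the cycle Varga → Mbeki → Hoang → Varga, so there is no Condorcet winner.

none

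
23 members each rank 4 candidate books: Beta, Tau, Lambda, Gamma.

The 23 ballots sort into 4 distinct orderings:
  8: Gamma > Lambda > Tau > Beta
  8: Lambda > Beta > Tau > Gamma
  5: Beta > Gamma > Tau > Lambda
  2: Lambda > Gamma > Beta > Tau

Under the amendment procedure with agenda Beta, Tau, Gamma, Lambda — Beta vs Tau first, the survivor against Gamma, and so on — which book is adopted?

Lambda

Round 1: Beta vs Tau — 15–8, Beta advances.
Round 2: Beta vs Gamma — 13–10, Beta advances.
Round 3: Beta vs Lambda — 5–18, Lambda advances.
The agenda winner is Lambda.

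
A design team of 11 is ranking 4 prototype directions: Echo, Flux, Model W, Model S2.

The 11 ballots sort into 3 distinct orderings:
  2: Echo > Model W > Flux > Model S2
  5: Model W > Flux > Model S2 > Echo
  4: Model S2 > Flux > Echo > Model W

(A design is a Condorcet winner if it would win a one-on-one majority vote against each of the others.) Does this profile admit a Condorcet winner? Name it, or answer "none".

none

Pairwise majorities:
Echo vs Flux: Echo is ranked higher on 2 ballots, Flux on 9. Flux wins 9–2.
Echo vs Model W: 2+4 = 6 for Echo, 5 for Model W — Echo by 6–5.
Echo vs Model S2: Model S2 wins 9–2.
Flux–Model W: Model W 7–4.
Flux–Model S2: Flux 7–4.
Model W vs Model S2: Model W wins 7–4.
Each design drops at least one matchup (Echo loses to Flux; Flux loses to Model W; Model W loses to Echo; Model S2 loses to Flux); the cycle Echo → Model W → Flux → Echo rules out a Condorcet winner.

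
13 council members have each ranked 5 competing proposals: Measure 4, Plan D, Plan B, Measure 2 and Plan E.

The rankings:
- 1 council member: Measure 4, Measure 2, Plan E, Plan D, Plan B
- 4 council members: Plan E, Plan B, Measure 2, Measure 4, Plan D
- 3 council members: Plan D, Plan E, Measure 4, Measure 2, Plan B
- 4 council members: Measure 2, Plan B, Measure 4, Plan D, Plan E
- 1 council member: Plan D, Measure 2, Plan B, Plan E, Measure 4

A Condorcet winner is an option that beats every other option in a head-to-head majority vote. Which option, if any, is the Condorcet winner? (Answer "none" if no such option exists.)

Check each pair by majority over 13 ballots:
Measure 4 vs Plan D: 1+4+4 = 9 for Measure 4, 4 for Plan D — Measure 4 by 9–4.
Measure 4 vs Plan B: Plan B wins 9–4.
Measure 4 vs Measure 2: Measure 4 preferred on 1+3 = 4 ballots; Measure 2 wins 9–4.
Measure 4 vs Plan E: Plan E, 8–5.
Plan D vs Plan B: Plan D preferred on 1+3+1 = 5 ballots; Plan B wins 8–5.
Plan D vs Measure 2: Plan D preferred on 3+1 = 4 ballots; Measure 2 wins 9–4.
Plan D vs Plan E: Plan D wins 8–5.
Plan B vs Measure 2: 4 for Plan B, 9 for Measure 2 — Measure 2 by 9–4.
Plan B vs Plan E: 5 to 8, Plan E.
Measure 2 vs Plan E: Plan E, 7–6.
Each option drops at least one matchup (Measure 4 loses to Plan B; Plan D loses to Measure 4; Plan B loses to Measure 2; Measure 2 loses to Plan E; Plan E loses to Plan D); the cycle Measure 4 beats Plan D beats Plan E beats Measure 4 rules out a Condorcet winner.

none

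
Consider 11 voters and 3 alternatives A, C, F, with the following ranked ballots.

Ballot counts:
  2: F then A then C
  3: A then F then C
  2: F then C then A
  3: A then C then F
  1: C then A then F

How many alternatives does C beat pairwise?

0

C against each rival (11 voters):
C vs A: C is ranked higher on 2+1 = 3 ballots, A on 8. A wins 8–3.
C vs F: F wins 7–4.
C beats no one; loses to A, F — 0 pairwise wins.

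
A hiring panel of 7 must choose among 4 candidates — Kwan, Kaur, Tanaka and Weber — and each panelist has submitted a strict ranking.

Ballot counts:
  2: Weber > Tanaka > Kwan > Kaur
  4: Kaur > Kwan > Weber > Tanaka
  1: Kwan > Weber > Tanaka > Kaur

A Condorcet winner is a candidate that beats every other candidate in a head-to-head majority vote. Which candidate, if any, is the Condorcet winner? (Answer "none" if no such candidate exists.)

Kaur

Check each pair by majority over 7 ballots:
Kwan vs Kaur: Kwan is ranked higher on 2+1 = 3 ballots, Kaur on 4. Kaur wins 4–3.
Kwan vs Tanaka: Kwan, 5–2.
Kwan vs Weber: Kwan wins 5–2.
Kaur vs Tanaka: Kaur is ranked higher on 4 ballots, Tanaka on 3. Kaur wins 4–3.
Kaur vs Weber: Kaur wins 4–3.
Tanaka vs Weber: Tanaka preferred on 0 ballots; Weber wins 7–0.
Kaur beats each of Kwan, Tanaka, Weber — Kaur is the Condorcet winner.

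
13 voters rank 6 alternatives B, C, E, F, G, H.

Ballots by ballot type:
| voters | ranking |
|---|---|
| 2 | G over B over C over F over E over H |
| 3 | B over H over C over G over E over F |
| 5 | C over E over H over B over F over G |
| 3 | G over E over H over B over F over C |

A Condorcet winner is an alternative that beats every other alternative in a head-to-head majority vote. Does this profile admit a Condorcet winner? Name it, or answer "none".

none

Head-to-head results (13 voters):
B vs C: B is ranked higher on 2+3+3 = 8 ballots, C on 5. B wins 8–5.
B vs E: B is ranked higher on 2+3 = 5 ballots, E on 8. E wins 8–5.
B vs F: B is ranked higher on 2+3+5+3 = 13 ballots, F on 0. B wins 13–0.
B vs G: 3+5 = 8 for B, 5 for G — B by 8–5.
B vs H: 2+3 = 5 for B, 8 for H — H by 8–5.
C vs E: C preferred on 2+3+5 = 10 ballots; C wins 10–3.
C vs F: 10 to 3, C.
C vs G: C preferred on 3+5 = 8 ballots; C wins 8–5.
C vs H: 2+5 = 7 for C, 6 for H — C by 7–6.
E vs F: 3+5+3 = 11 for E, 2 for F — E by 11–2.
E vs G: E preferred on 5 ballots; G wins 8–5.
E vs H: 2+5+3 = 10 for E, 3 for H — E by 10–3.
F vs G: 5 for F, 8 for G — G by 8–5.
F vs H: F is ranked higher on 2 ballots, H on 11. H wins 11–2.
G vs H: 5 to 8, H.
Every alternative loses at least once (B loses to E; C loses to B; E loses to C; F loses to B; G loses to B; H loses to C). The majority relation contains the cycle B → C → E → B, so there is no Condorcet winner.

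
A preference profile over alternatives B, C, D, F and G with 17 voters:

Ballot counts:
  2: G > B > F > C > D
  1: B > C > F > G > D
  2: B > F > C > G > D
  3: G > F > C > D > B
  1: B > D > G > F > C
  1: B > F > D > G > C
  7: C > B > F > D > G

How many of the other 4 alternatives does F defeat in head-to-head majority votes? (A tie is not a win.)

F against each rival (17 voters):
F vs B: F is ranked higher on 3 ballots, B on 14. B wins 14–3.
F vs C: 9 to 8, F.
F vs D: F is ranked higher on 2+1+2+3+1+7 = 16 ballots, D on 1. F wins 16–1.
F vs G: F, 11–6.
F beats C, D, G; loses to B — 3 pairwise wins.

3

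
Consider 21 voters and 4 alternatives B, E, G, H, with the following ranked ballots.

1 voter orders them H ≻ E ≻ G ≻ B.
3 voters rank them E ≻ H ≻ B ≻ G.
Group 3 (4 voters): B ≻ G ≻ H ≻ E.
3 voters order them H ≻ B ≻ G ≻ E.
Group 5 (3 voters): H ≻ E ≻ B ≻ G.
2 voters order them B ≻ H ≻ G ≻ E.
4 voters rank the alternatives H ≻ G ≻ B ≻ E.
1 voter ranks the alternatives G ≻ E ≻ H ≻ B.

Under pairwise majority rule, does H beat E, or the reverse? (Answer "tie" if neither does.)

Ballots ranking H above E: 1 + 4 + 3 + 3 + 2 + 4 = 17.
Ballots ranking E above H: 21 − 17 = 4.
H wins the head-to-head 17–4.

H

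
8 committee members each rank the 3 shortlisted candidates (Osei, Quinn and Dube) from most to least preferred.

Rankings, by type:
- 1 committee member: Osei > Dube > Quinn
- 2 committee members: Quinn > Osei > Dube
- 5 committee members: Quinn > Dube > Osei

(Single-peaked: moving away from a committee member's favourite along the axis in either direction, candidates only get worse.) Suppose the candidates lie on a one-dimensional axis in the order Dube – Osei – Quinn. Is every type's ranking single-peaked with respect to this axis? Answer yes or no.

Axis positions: Dube=1, Osei=2, Quinn=3.
Type 1 (peak Osei at position 2): ranking walks positions 2-1-3, expanding outward from the peak — single-peaked.
Type 2 (peak Quinn at position 3): ranking walks positions 3-2-1, expanding outward from the peak — single-peaked.
Type 3: ranking walks positions 3-1-2; Dube is ranked above Osei even though Osei lies between Dube and the peak Quinn on the axis — preferences dip and rise again. Not single-peaked.
Type 3 violates single-peakedness, so the profile is not single-peaked on this axis.

no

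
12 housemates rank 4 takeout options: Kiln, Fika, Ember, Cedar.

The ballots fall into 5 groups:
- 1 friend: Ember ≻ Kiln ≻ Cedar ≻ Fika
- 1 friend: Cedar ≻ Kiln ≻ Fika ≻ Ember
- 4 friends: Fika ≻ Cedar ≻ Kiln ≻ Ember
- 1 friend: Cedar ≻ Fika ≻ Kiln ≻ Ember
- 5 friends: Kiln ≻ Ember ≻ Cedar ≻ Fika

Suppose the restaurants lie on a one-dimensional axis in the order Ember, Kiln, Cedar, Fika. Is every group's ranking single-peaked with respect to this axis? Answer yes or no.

Axis positions: Ember=1, Kiln=2, Cedar=3, Fika=4.
Group 1 (peak Ember at position 1): ranking walks positions 1-2-3-4, expanding outward from the peak — single-peaked.
Group 2 (peak Cedar at position 3): ranking walks positions 3-2-4-1, expanding outward from the peak — single-peaked.
Group 3 (peak Fika at position 4): ranking walks positions 4-3-2-1, expanding outward from the peak — single-peaked.
Group 4 (peak Cedar at position 3): ranking walks positions 3-4-2-1, expanding outward from the peak — single-peaked.
Group 5 (peak Kiln at position 2): ranking walks positions 2-1-3-4, expanding outward from the peak — single-peaked.
Every ranking is single-peaked on this axis.

yes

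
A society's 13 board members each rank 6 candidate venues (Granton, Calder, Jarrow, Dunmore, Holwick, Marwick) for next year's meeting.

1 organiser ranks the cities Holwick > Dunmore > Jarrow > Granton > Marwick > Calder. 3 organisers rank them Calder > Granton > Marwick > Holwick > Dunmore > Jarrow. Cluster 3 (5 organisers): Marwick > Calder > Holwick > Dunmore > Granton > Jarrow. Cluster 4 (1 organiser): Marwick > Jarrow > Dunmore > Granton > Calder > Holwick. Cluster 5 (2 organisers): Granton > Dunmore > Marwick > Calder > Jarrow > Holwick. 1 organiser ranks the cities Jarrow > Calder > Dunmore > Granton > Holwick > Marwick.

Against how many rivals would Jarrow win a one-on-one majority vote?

Jarrow against each rival (13 organisers):
Jarrow–Granton: Granton 10–3.
Jarrow vs Calder: 1+1+1 = 3 for Jarrow, 10 for Calder — Calder by 10–3.
Jarrow vs Dunmore: Jarrow preferred on 1+1 = 2 ballots; Dunmore wins 11–2.
Jarrow vs Holwick: Holwick, 9–4.
Jarrow–Marwick: Marwick 11–2.
Jarrow beats no one; loses to Granton, Calder, Dunmore, Holwick, Marwick — 0 pairwise wins.

0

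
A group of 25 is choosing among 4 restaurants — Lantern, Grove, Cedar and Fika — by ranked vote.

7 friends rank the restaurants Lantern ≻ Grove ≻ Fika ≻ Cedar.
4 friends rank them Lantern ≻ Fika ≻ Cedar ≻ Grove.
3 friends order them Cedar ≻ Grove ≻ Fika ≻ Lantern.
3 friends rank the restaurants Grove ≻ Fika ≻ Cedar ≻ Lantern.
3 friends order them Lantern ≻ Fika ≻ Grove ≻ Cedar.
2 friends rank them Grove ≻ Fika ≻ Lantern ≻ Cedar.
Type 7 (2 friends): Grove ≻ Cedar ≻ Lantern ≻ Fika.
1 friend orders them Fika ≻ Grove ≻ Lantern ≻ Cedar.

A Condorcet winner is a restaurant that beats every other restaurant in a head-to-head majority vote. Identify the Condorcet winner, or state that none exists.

Lantern

Head-to-head results (25 friends):
Lantern vs Grove: Lantern is ranked higher on 7+4+3 = 14 ballots, Grove on 11. Lantern wins 14–11.
Lantern vs Cedar: 7+4+3+2+1 = 17 for Lantern, 8 for Cedar — Lantern by 17–8.
Lantern–Fika: Lantern 16–9.
Grove vs Cedar: 7+3+3+2+2+1 = 18 for Grove, 7 for Cedar — Grove by 18–7.
Grove vs Fika: 7+3+3+2+2 = 17 for Grove, 8 for Fika — Grove by 17–8.
Cedar vs Fika: Cedar is ranked higher on 3+2 = 5 ballots, Fika on 20. Fika wins 20–5.
Lantern beats each of Grove, Cedar, Fika — Lantern is the Condorcet winner.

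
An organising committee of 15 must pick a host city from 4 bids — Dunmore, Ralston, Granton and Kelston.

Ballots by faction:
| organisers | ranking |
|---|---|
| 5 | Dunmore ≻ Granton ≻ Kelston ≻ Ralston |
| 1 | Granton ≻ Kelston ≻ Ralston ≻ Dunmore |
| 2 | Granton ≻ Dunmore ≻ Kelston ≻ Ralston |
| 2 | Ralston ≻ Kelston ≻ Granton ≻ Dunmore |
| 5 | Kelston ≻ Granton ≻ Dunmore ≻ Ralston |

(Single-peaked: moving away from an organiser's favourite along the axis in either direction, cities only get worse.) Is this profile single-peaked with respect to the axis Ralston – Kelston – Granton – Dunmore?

Axis positions: Ralston=1, Kelston=2, Granton=3, Dunmore=4.
Faction 1 (peak Dunmore at position 4): ranking walks positions 4-3-2-1, expanding outward from the peak — single-peaked.
Faction 2 (peak Granton at position 3): ranking walks positions 3-2-1-4, expanding outward from the peak — single-peaked.
Faction 3 (peak Granton at position 3): ranking walks positions 3-4-2-1, expanding outward from the peak — single-peaked.
Faction 4 (peak Ralston at position 1): ranking walks positions 1-2-3-4, expanding outward from the peak — single-peaked.
Faction 5 (peak Kelston at position 2): ranking walks positions 2-3-4-1, expanding outward from the peak — single-peaked.
Every ranking is single-peaked on this axis.

yes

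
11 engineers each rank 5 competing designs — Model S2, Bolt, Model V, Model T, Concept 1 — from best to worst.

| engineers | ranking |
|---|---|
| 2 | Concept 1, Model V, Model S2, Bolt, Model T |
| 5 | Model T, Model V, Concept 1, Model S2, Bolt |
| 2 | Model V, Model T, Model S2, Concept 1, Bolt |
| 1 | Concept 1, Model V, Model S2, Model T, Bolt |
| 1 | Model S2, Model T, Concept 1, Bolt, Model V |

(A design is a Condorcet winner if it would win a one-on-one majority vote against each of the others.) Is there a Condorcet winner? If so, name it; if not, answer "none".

Model T

Check each pair by majority over 11 ballots:
Model S2–Bolt: Model S2 11–0.
Model S2–Model V: Model V 10–1.
Model S2 vs Model T: Model T wins 7–4.
Model S2 vs Concept 1: Concept 1, 8–3.
Bolt vs Model V: Model V wins 10–1.
Bolt–Model T: Model T 9–2.
Bolt vs Concept 1: Concept 1 wins 11–0.
Model V vs Model T: Model T, 6–5.
Model V vs Concept 1: Model V wins 7–4.
Model T–Concept 1: Model T 8–3.
Only Model T has no losses; Model T is the Condorcet winner.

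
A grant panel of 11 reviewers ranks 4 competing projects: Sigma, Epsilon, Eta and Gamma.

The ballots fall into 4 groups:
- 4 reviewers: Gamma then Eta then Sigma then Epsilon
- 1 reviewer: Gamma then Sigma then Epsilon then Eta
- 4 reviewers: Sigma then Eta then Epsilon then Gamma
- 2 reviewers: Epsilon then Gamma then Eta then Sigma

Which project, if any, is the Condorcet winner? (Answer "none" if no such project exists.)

Head-to-head results (11 reviewers):
Sigma vs Epsilon: 4+1+4 = 9 for Sigma, 2 for Epsilon — Sigma by 9–2.
Sigma–Eta: Eta 6–5.
Sigma vs Gamma: 4 to 7, Gamma.
Epsilon–Eta: Eta 8–3.
Epsilon–Gamma: Epsilon 6–5.
Eta vs Gamma: 4 for Eta, 7 for Gamma — Gamma by 7–4.
Each project drops at least one matchup (Sigma loses to Eta; Epsilon loses to Sigma; Eta loses to Gamma; Gamma loses to Epsilon); the cycle Sigma > Epsilon > Gamma > Sigma rules out a Condorcet winner.

none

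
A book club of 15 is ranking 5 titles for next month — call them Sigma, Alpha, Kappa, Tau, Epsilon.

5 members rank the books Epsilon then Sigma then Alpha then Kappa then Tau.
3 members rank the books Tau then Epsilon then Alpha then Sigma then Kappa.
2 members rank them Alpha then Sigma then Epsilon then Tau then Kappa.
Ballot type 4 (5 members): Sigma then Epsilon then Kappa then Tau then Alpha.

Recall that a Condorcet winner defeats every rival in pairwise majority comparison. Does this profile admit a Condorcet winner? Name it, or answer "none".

Epsilon

Pairwise majorities:
Sigma vs Alpha: Sigma preferred on 5+5 = 10 ballots; Sigma wins 10–5.
Sigma vs Kappa: Sigma wins 15–0.
Sigma vs Tau: 5+2+5 = 12 for Sigma, 3 for Tau — Sigma by 12–3.
Sigma vs Epsilon: Epsilon wins 8–7.
Alpha vs Kappa: Alpha, 10–5.
Alpha vs Tau: Tau, 8–7.
Alpha vs Epsilon: 2 to 13, Epsilon.
Kappa vs Tau: Kappa, 10–5.
Kappa vs Epsilon: Kappa preferred on 0 ballots; Epsilon wins 15–0.
Tau vs Epsilon: Epsilon, 12–3.
Epsilon defeats every rival head-to-head and is the Condorcet winner.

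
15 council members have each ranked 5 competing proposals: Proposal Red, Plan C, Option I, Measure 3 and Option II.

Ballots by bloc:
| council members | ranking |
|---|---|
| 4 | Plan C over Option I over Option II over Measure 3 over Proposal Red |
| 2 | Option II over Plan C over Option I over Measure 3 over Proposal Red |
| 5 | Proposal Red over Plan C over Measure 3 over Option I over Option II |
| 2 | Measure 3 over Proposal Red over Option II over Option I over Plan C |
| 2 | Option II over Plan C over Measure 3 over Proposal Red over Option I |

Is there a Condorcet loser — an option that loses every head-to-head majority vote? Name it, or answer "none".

Head-to-head results (15 council members):
Proposal Red vs Plan C: Plan C, 8–7.
Proposal Red–Option I: Proposal Red 9–6.
Proposal Red vs Measure 3: Measure 3, 10–5.
Proposal Red vs Option II: Proposal Red is ranked higher on 5+2 = 7 ballots, Option II on 8. Option II wins 8–7.
Plan C vs Option I: Plan C preferred on 4+2+5+2 = 13 ballots; Plan C wins 13–2.
Plan C vs Measure 3: Plan C is ranked higher on 4+2+5+2 = 13 ballots, Measure 3 on 2. Plan C wins 13–2.
Plan C–Option II: Plan C 9–6.
Option I vs Measure 3: Measure 3, 9–6.
Option I vs Option II: Option I preferred on 4+5 = 9 ballots; Option I wins 9–6.
Measure 3 vs Option II: Option II, 8–7.
Each option has at least one pairwise win (Proposal Red beats Option I; Plan C beats Proposal Red; Option I beats Option II; Measure 3 beats Proposal Red; Option II beats Proposal Red) — no Condorcet loser.

none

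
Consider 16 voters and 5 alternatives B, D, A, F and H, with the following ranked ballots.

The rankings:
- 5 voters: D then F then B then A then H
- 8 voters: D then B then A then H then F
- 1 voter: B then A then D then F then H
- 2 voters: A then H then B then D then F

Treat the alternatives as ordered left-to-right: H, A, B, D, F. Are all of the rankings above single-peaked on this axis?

Axis positions: H=1, A=2, B=3, D=4, F=5.
Ballot type 1 (peak D at position 4): ranking walks positions 4-5-3-2-1, expanding outward from the peak — single-peaked.
Ballot type 2 (peak D at position 4): ranking walks positions 4-3-2-1-5, expanding outward from the peak — single-peaked.
Ballot type 3 (peak B at position 3): ranking walks positions 3-2-4-5-1, expanding outward from the peak — single-peaked.
Ballot type 4 (peak A at position 2): ranking walks positions 2-1-3-4-5, expanding outward from the peak — single-peaked.
Every ranking is single-peaked on this axis.

yes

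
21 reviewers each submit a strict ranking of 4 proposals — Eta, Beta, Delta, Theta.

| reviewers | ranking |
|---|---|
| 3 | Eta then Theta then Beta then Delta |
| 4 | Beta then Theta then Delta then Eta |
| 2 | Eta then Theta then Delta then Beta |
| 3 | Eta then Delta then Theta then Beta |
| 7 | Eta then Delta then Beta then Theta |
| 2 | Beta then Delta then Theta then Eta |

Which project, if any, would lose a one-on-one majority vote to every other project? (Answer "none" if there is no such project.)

Pairwise majorities:
Eta vs Beta: Eta is ranked higher on 3+2+3+7 = 15 ballots, Beta on 6. Eta wins 15–6.
Eta vs Delta: Eta wins 15–6.
Eta vs Theta: Eta wins 15–6.
Beta vs Delta: 3+4+2 = 9 for Beta, 12 for Delta — Delta by 12–9.
Beta–Theta: Beta 13–8.
Delta vs Theta: 3+7+2 = 12 for Delta, 9 for Theta — Delta by 12–9.
Theta loses to every other project — it is the Condorcet loser.

Theta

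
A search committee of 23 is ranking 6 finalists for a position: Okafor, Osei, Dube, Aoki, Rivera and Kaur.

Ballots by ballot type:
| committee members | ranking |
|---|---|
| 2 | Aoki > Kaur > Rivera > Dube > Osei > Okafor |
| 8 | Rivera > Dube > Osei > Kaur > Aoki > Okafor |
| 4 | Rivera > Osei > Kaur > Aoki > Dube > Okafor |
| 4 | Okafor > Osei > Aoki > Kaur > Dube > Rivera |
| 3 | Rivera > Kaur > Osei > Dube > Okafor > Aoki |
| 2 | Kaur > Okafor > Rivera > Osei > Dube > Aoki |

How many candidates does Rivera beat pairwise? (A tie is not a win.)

5

Rivera against each rival (23 committee members):
Rivera vs Okafor: Rivera, 17–6.
Rivera vs Osei: Rivera wins 19–4.
Rivera vs Dube: 19 to 4, Rivera.
Rivera vs Aoki: Rivera, 17–6.
Rivera–Kaur: Rivera 15–8.
Rivera beats Okafor, Osei, Dube, Aoki, Kaur — 5 pairwise wins.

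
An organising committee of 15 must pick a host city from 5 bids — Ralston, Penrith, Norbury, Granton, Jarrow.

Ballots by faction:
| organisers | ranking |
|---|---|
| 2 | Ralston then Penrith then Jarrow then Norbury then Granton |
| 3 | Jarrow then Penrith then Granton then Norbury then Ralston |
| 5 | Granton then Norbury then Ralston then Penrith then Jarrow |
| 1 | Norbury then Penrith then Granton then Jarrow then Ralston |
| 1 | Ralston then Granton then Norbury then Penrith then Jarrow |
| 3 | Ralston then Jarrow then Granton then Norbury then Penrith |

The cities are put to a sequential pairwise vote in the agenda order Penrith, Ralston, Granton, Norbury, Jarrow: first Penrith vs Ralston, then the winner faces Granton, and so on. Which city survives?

Jarrow

Round 1: Penrith vs Ralston — 4–11, Ralston advances.
Round 2: Ralston vs Granton — 6–9, Granton advances.
Round 3: Granton vs Norbury — 12–3, Granton advances.
Round 4: Granton vs Jarrow — 7–8, Jarrow advances.
Jarrow survives the agenda.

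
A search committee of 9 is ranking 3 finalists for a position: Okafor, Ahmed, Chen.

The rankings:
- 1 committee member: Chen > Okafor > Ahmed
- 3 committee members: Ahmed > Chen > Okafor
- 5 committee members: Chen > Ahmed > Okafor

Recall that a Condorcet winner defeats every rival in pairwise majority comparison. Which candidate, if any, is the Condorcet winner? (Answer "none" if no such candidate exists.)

Chen

Check each pair by majority over 9 ballots:
Okafor vs Ahmed: 1 for Okafor, 8 for Ahmed — Ahmed by 8–1.
Okafor vs Chen: Okafor preferred on 0 ballots; Chen wins 9–0.
Ahmed vs Chen: 3 for Ahmed, 6 for Chen — Chen by 6–3.
Chen beats each of Okafor, Ahmed — Chen is the Condorcet winner.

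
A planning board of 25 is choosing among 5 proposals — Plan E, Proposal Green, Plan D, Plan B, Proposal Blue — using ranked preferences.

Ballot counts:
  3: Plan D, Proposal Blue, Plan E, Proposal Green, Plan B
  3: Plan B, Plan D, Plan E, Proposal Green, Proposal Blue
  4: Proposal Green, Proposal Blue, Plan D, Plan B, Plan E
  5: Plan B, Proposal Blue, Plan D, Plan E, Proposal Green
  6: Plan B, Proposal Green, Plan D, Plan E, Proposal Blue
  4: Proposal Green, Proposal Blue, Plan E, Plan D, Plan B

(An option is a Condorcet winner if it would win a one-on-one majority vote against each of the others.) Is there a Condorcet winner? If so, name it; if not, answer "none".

Head-to-head results (25 council members):
Plan E–Proposal Green: Proposal Green 14–11.
Plan E vs Plan D: Plan E is ranked higher on 4 ballots, Plan D on 21. Plan D wins 21–4.
Plan E vs Plan B: 7 to 18, Plan B.
Plan E vs Proposal Blue: Plan E is ranked higher on 3+6 = 9 ballots, Proposal Blue on 16. Proposal Blue wins 16–9.
Proposal Green vs Plan D: Proposal Green wins 14–11.
Proposal Green vs Plan B: Plan B wins 14–11.
Proposal Green vs Proposal Blue: Proposal Green preferred on 3+4+6+4 = 17 ballots; Proposal Green wins 17–8.
Plan D vs Plan B: 11 to 14, Plan B.
Plan D vs Proposal Blue: Proposal Blue, 13–12.
Plan B vs Proposal Blue: 14 to 11, Plan B.
Only Plan B has no losses; Plan B is the Condorcet winner.

Plan B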